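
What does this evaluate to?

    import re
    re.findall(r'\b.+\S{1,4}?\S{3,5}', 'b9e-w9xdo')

['b9e-w9xdo']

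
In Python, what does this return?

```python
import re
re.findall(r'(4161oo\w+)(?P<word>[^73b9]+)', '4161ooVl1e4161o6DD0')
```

[('4161ooVl1e4161o6DD', '0')]

Pattern: the literal '416', then the literal '1oo', then one or more of a word character (captured); then one or more of any character except [73b9] (captured as 'word').
`findall` packs the 2 group values into a tuple for every match.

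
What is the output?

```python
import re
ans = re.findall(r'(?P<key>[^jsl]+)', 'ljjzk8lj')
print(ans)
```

['zk8']

Pattern: one or more of any character except [jsl] (captured as 'key').
Walking the string: at [3:6] match 'zk8', group 1 = 'zk8'.
One capturing group, so `findall` returns just the captured substring from the one match — 1 in all.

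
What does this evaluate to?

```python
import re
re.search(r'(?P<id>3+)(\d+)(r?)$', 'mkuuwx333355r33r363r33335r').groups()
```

('3333', '5', 'r')

The match spans [20:26] → '33335r'.
Captured: group 1 = '3333', group 2 = '5', group 3 = 'r'.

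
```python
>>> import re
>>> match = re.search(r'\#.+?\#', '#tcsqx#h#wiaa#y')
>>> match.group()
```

'#tcsqx#'

The match spans [0:7] → '#tcsqx#'.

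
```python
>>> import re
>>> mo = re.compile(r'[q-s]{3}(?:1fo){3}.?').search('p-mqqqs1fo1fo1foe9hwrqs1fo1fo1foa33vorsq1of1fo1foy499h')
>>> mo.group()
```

This matches exactly 3 of a character in [q-s]; then the literal '1fo' repeated 3 times, then optionally any character.
`re.search` scans for the first position where the pattern succeeds.
The match spans [4:17] → 'qqs1fo1fo1foe'.

'qqs1fo1fo1foe'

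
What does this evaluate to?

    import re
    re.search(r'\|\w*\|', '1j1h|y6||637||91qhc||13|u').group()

'|y6|'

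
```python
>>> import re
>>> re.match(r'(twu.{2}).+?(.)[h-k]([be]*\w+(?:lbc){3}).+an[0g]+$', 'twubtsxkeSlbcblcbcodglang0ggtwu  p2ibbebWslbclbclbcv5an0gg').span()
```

With `match`, the pattern is implicitly anchored at the beginning.
The match spans [0:58] → 'twubtsxkeSlbcblcbcodglang0ggtwu  p2ibbebWslbclbclbcv5an0gg'.

(0, 58)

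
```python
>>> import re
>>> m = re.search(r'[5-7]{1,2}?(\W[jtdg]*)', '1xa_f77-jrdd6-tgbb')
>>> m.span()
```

(5, 9)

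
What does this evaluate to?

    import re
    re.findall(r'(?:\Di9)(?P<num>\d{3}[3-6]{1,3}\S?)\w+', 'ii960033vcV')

This matches a non-digit, then the literal 'i9' (non-capturing group); then exactly 3 of a digit, then 1 to 3 of a character in [3-6], then optionally a non-whitespace character (captured as 'num'); then one or more of a word character.
Scanning left to right: at [0:11] match 'ii960033vcV', group 1 = '60033v'.
Because there's exactly one group, `findall` drops the full match and keeps group 1 from the one hit.

['60033v']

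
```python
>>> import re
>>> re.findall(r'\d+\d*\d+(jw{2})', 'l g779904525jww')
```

['jww']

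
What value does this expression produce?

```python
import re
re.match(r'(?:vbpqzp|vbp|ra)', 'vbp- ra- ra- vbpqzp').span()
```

(0, 3)

`match` is anchored at position 0; if the pattern doesn't fit there, it returns None.
The match spans [0:3] → 'vbp'.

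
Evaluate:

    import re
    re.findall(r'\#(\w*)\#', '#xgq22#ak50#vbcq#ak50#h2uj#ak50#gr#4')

['xgq22', 'vbcq', 'h2uj', 'gr']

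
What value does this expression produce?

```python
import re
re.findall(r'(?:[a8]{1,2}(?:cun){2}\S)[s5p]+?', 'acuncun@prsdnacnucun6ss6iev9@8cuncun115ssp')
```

['acuncun@p']

Pattern: 1 to 2 of one of [a8], then the literal 'cun' repeated 2 times, then a non-whitespace character (non-capturing group); then one or more of one of [s5p] (lazy).
No capturing groups, so `findall` returns the 1 full match string.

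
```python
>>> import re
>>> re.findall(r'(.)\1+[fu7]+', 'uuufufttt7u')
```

['u', 't']

`\1` is not a pattern — it's the concrete string captured by group 1, re-applied verbatim.
Matches: at [0:6] match 'uuufuf', group 1 = 'u'; at [6:11] match 'ttt7u', group 1 = 't'.
Because there's exactly one group, `findall` drops the full match and keeps group 1 from each hit.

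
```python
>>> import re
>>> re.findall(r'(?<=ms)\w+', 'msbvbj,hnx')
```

['bvbj']

Because the assertion is zero-width, the text it checks is not consumed and won't appear in the result.
Scanning left to right: at [2:6] → 'bvbj'.
`findall` yields the raw match text (1 of them) because the pattern has no groups.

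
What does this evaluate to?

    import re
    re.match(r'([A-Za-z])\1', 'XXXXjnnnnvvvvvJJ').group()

'XX'

`re.match` only tries the pattern at the start of the string.
The match spans [0:2] → 'XX'.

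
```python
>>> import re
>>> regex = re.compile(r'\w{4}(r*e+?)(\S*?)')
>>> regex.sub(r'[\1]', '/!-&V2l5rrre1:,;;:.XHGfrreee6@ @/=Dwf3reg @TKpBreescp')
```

'/!-&[rrre]1:,;;:.[rre]ee6@ @/=[re]g @[re]escp'

Pattern: exactly 4 of a word character; then zero or more of the literal 'r', then one or more of the literal 'e' (lazy) (captured); then zero or more of a non-whitespace character (lazy) (captured).
Matches: at [4:12] → 'V2l5rrre'; at [19:26] → 'XHGfrre'; at [34:40] → 'Dwf3re'; at [43:49] → 'TKpBre'.
`\1` in the replacement pulls in group 1's text for each match.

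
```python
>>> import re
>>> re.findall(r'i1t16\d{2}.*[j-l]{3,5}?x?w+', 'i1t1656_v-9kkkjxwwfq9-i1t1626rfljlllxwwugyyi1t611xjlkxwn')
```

['i1t1656_v-9kkkjxwwfq9-i1t1626rfljlllxwwugyyi1t611xjlkxw']

This matches the literal 'i1', then the literal 't16', then exactly 2 of a digit; then zero or more of any character, then 3 to 5 of a character in [j-l] (lazy), then optionally a literal 'x'; then one or more of a literal 'w'.
Scanning left to right: at [0:55] → 'i1t1656_v-9kkkjxwwfq9-i1t1626rfljlllxwwugyyi1t611xjlkxw'.
`findall` yields the raw match text (1 of them) because the pattern has no groups.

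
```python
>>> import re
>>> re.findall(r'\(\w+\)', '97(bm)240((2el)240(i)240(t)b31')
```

['(bm)', '(2el)', '(i)', '(t)']

Scanning left to right: at [2:6] → '(bm)'; at [10:15] → '(2el)'; at [18:21] → '(i)'; at [24:27] → '(t)'.
No capturing groups, so `findall` returns the 4 full match strings.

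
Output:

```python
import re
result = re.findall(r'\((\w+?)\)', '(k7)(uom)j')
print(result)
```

['k7', 'uom']

`findall` collects group 1 from each match (2 total).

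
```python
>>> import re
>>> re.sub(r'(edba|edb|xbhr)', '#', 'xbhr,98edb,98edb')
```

Every occurrence is swapped for '#'.

'#,98#,98#'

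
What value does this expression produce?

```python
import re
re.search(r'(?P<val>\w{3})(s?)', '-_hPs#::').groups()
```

('_hP', 's')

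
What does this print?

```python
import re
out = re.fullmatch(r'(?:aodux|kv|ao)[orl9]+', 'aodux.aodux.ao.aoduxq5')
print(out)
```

`re.fullmatch` requires the pattern to consume the entire string.
Here the pattern can't cover the whole string, so the call returns None.

None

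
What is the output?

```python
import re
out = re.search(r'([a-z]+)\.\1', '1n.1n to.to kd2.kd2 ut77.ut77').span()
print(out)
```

A backreference is literal: `\1` must see the identical characters the first group matched.
The match spans [6:11] → 'to.to'.

(6, 11)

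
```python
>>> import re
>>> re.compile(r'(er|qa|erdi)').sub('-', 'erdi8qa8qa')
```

'-di8-8-'

Alternation isn't longest-match — the leftmost alternative that fits at this position is chosen.
Matches: at [0:2] → 'er'; at [5:7] → 'qa'; at [8:10] → 'qa'.
`sub` substitutes '-' at each match site.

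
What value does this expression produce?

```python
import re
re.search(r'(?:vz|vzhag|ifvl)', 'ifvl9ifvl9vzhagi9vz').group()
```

'ifvl'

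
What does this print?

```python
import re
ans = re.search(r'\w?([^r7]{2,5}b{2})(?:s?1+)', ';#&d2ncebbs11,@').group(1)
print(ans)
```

2ncebb

The match spans [3:13] → 'd2ncebbs11'.
Captured: group 1 = '2ncebb'.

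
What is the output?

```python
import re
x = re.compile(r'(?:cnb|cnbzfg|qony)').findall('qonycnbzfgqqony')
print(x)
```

['qony', 'cnb', 'qony']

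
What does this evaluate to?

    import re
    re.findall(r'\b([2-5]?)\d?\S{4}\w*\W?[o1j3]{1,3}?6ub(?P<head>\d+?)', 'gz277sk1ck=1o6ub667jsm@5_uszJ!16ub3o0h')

[('', '6'), ('', '3')]

The pattern matches a word boundary (`\b`, zero-width); then optionally a character in [2-5] (captured); then optionally a digit; then exactly 4 of a non-whitespace character, then zero or more of a word character, then optionally a non-word character; then 1 to 3 of one of [o1j3] (lazy), then the literal '6ub'; then one or more of a digit (lazy) (captured as 'head').
Because the quantifier is non-greedy, it stops expanding at the earliest point where the rest of the pattern can succeed.
Matches: at [0:17] match 'gz277sk1ck=1o6ub6', groups = ('', '6'); at [22:35] match '@5_uszJ!16ub3', groups = ('', '3').
Multiple groups make `findall` return tuples — one 2-tuple for each match.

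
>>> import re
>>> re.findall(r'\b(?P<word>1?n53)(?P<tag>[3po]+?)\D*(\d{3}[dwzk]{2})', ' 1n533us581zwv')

[('1n53', '3', '581zw')]

The pattern matches a word boundary (`\b`, zero-width); then optionally the literal '1', then the literal 'n53' (captured as 'word'); then one or more of one of [3po] (lazy) (captured as 'tag'); then zero or more of a non-digit; then exactly 3 of a digit, then exactly 2 of one of [dwzk] (captured).
Scanning left to right: at [1:13] match '1n533us581zw', groups = ('1n53', '3', '581zw').
With 3 capturing groups, `findall` returns a 3-tuple per match.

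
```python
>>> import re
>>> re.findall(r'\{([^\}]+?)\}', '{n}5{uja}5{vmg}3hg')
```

Walking the string: at [0:3] match '{n}', group 1 = 'n'; at [4:9] match '{uja}', group 1 = 'uja'; at [10:15] match '{vmg}', group 1 = 'vmg'.
With a single group, `findall` returns only what that group captured — 3 items.

['n', 'uja', 'vmg']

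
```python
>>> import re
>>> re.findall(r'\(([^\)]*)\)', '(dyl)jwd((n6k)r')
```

['dyl', '(n6k']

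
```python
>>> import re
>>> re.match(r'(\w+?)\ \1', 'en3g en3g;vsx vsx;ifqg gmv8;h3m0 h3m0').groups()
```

('en3g',)

`\1` is not a pattern — it's the concrete string captured by group 1, re-applied verbatim.
With `match`, the pattern is implicitly anchored at the beginning.
The match spans [0:9] → 'en3g en3g'.
Captured: group 1 = 'en3g'.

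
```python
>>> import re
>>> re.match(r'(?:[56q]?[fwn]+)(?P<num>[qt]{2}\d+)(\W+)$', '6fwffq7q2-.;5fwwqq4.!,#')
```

This matches optionally one of [56q], then one or more of one of [fwn] (non-capturing group); then exactly 2 of one of [qt], then one or more of a digit (captured as 'num'); then one or more of a non-word character (captured); then anchored at the end.
With `match`, the pattern is implicitly anchored at the beginning.
Here the string doesn't start with a match, so the call returns None.

None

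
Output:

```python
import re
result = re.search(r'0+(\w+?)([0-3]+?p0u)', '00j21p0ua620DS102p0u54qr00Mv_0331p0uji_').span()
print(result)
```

(0, 8)

Pattern: one or more of a literal '0'; then one or more of a word character (lazy) (captured); then one or more of a character in [0-3] (lazy), then the literal 'p0u' (captured).
The `?` after the quantifier makes it lazy — it takes as little as possible before letting the rest of the pattern try.
`search` walks the string left to right and returns the first match it finds.
The match spans [0:8] → '00j21p0u'.
Captured: group 1 = 'j', group 2 = '21p0u'.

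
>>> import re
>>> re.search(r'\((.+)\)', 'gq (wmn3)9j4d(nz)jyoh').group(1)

`re.search` tries every starting position until one works.
The match spans [3:17] → '(wmn3)9j4d(nz)'.
Captured: group 1 = 'wmn3)9j4d(nz'.

'wmn3)9j4d(nz'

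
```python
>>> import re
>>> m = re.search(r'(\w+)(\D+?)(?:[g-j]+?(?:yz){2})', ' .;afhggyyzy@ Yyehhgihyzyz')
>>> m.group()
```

'afhggyyzy@ Yyehhgihyzyz'

This matches one or more of a word character (captured); then one or more of a non-digit (lazy) (captured); then one or more of a character in [g-j] (lazy), then the literal 'yz' repeated 2 times (non-capturing group).
Unlike `match`, `search` isn't anchored — it looks for the pattern anywhere in the string.
The match spans [3:26] → 'afhggyyzy@ Yyehhgihyzyz'.
Captured: group 1 = 'afhggyyzy', group 2 = '@ Yye'.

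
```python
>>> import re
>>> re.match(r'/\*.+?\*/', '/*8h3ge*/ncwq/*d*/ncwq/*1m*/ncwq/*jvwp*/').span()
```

(0, 9)

`match` is anchored at position 0; if the pattern doesn't fit there, it returns None.
The match spans [0:9] → '/*8h3ge*/'.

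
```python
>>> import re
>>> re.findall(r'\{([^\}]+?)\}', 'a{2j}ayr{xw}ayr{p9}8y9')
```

Matches: at [1:5] match '{2j}', group 1 = '2j'; at [8:12] match '{xw}', group 1 = 'xw'; at [15:19] match '{p9}', group 1 = 'p9'.
Because there's exactly one group, `findall` drops the full match and keeps group 1 from each hit.

['2j', 'xw', 'p9']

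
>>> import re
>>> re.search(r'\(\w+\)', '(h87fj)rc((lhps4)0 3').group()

`re.search` scans for the first position where the pattern succeeds.
The match spans [0:7] → '(h87fj)'.

'(h87fj)'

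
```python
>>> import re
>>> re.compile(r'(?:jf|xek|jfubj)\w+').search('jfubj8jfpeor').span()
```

(0, 12)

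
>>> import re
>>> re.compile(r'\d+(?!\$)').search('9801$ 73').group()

The negative lookahead/lookbehind blocks any match where the forbidden context is present.
The match spans [0:3] → '980'.

'980'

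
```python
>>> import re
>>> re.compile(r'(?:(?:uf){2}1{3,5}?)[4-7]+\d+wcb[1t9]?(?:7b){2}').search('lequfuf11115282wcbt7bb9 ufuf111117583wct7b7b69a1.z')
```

None

Here no position works, so the call returns None.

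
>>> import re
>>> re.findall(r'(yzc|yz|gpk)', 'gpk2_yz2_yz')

['gpk', 'yz', 'yz']

Walking the string: at [0:3] match 'gpk', group 1 = 'gpk'; at [5:7] match 'yz', group 1 = 'yz'; at [9:11] match 'yz', group 1 = 'yz'.
`findall` collects group 1 from each match (3 total).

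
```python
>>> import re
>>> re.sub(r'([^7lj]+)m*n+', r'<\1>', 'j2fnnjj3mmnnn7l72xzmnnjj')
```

'j<2fn>jj<3mmnn>7l7<2xzmn>jj'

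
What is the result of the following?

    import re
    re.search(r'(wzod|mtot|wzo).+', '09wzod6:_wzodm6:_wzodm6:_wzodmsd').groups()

('wzod',)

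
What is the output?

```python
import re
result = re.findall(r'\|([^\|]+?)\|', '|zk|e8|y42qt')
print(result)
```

['zk']

Walking the string: at [0:4] match '|zk|', group 1 = 'zk'.
One capturing group, so `findall` returns just the captured substring from the one match — 1 in all.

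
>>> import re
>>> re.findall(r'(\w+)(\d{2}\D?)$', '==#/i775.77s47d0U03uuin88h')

[('77s47d0U03uuin', '88h')]

This matches one or more of a word character (captured); then exactly 2 of a digit, then optionally a non-digit (captured); then anchored at the end.
Walking the string: at [9:26] match '77s47d0U03uuin88h', groups = ('77s47d0U03uuin', '88h').
With 2 capturing groups, `findall` returns a 2-tuple per match.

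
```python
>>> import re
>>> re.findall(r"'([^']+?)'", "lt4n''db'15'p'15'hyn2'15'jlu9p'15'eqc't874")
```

['db', 'p', 'hyn2', 'jlu9p', 'eqc']

Scanning left to right: at [5:9] match "'db'", group 1 = 'db'; at [11:14] match "'p'", group 1 = 'p'; at [16:22] match "'hyn2'", group 1 = 'hyn2'; at [24:31] match "'jlu9p'", group 1 = 'jlu9p'; at [33:38] match "'eqc'", group 1 = 'eqc'.
`findall` collects group 1 from each match (5 total).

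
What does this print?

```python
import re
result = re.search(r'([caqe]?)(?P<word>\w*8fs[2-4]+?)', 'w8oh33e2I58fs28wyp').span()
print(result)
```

(0, 14)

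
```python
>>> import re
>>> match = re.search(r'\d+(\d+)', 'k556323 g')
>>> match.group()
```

The match spans [1:7] → '556323'.

'556323'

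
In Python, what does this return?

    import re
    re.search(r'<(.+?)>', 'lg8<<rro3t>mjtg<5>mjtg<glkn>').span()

Lazy quantifiers expand one character at a time until the remainder of the pattern can match.
`search` walks the string left to right and returns the first match it finds.
The match spans [3:11] → '<<rro3t>'.
Captured: group 1 = '<rro3t'.

(3, 11)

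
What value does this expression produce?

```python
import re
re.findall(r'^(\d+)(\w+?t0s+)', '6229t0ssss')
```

Pattern: anchored at the start of the string; then one or more of a digit (captured); then one or more of a word character (lazy), then the literal 't0', then one or more of a literal 's' (captured).
Matches: at [0:10] match '6229t0ssss', groups = ('622', '9t0ssss').
With 2 capturing groups, `findall` returns a 2-tuple per match.

[('622', '9t0ssss')]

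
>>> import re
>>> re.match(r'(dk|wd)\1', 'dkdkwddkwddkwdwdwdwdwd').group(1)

'dk'

The match spans [0:4] → 'dkdk'.
Captured: group 1 = 'dk'.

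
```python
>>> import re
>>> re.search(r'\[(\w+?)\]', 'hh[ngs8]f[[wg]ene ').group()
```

'[ngs8]'

`re.search` scans for the first position where the pattern succeeds.
The match spans [2:8] → '[ngs8]'.
Captured: group 1 = 'ngs8'.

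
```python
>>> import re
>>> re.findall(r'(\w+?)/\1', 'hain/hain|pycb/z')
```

['hain']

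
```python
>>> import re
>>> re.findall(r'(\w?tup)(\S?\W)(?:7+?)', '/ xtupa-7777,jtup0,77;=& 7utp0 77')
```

This matches optionally a word character, then the literal 'tup' (captured); then optionally a non-whitespace character, then a non-word character (captured); then one or more of a literal '7' (lazy) (non-capturing group).
Walking the string: at [2:9] match 'xtupa-7', groups = ('xtup', 'a-'); at [13:20] match 'jtup0,7', groups = ('jtup', '0,').
2 groups means each result is a tuple of 2 captured strings — 2 here.

[('xtup', 'a-'), ('jtup', '0,')]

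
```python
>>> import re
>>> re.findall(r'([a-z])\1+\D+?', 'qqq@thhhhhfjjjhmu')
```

['q', 'h', 'j']

The backreference `\1` re-matches whatever the first group consumed, character for character.
One capturing group, so `findall` returns just the captured substring from each match — 3 in all.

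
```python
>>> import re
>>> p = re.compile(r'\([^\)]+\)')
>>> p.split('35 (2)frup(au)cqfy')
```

Splitting on the pattern gives 3 pieces.

['35 ', 'frup', 'cqfy']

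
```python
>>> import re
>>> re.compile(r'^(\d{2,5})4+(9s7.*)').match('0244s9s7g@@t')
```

None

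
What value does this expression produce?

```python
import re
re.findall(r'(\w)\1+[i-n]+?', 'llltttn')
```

A backreference is literal: `\1` must see the identical characters the first group matched.
Matches: at [0:3] match 'lll', group 1 = 'l'; at [3:7] match 'tttn', group 1 = 't'.
One capturing group, so `findall` returns just the captured substring from each match — 2 in all.

['l', 't']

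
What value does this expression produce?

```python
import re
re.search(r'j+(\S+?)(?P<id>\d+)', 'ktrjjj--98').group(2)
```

'98'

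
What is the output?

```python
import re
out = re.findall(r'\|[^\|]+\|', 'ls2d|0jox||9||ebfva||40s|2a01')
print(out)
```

Walking the string: at [4:10] → '|0jox|'; at [10:13] → '|9|'; at [13:20] → '|ebfva|'; at [20:25] → '|40s|'.
No capturing groups, so `findall` returns the 4 full match strings.

['|0jox|', '|9|', '|ebfva|', '|40s|']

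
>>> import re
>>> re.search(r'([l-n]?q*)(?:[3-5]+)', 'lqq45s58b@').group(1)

'lqq'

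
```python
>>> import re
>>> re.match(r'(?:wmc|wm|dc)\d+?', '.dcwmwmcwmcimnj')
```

None

`re.match` only tries the pattern at the start of the string.
Here the pattern fails at index 0, so the call returns None.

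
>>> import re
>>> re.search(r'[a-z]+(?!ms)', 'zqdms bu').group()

'zqdms'

`(?!…)`/`(?<!…)` only lets a position through if the neighbouring text does NOT match; no characters are consumed.
`re.search` tries every starting position until one works.
The match spans [0:5] → 'zqdms'.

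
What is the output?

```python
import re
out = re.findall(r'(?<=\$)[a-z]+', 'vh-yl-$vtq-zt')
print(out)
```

The lookaround is zero-width — it requires the adjacent text to match without consuming it, so the asserted text isn't part of the match.
Matches: at [7:10] → 'vtq'.
`findall` yields the raw match text (1 of them) because the pattern has no groups.

['vtq']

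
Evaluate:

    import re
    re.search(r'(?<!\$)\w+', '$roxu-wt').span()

Because the assertion is negative and zero-width, positions next to the forbidden text are skipped.
`re.search` scans for the first position where the pattern succeeds.
The match spans [2:5] → 'oxu'.

(2, 5)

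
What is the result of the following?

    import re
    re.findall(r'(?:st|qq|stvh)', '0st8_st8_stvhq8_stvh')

Alternation tries branches left to right and keeps the first one that lets the overall match succeed at that position.
Matches: at [1:3] → 'st'; at [5:7] → 'st'; at [9:11] → 'st'; at [16:18] → 'st'.
Since nothing is captured, `findall` lists the 4 matched substrings directly.

['st', 'st', 'st', 'st']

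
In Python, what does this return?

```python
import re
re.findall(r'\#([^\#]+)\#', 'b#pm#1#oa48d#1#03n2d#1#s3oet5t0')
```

['pm', 'oa48d', '03n2d']

`findall` collects group 1 from each match (3 total).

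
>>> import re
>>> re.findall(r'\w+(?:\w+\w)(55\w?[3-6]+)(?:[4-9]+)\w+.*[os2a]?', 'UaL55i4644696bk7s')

['55i46446']

This matches one or more of a word character; then one or more of a word character, then a word character (non-capturing group); then the literal '55', then optionally a word character, then one or more of a character in [3-6] (captured); then one or more of a character in [4-9] (non-capturing group); then one or more of a word character, then zero or more of any character, then optionally one of [os2a].
Scanning left to right: at [0:17] match 'UaL55i4644696bk7s', group 1 = '55i46446'.
One capturing group, so `findall` returns just the captured substring from the one match — 1 in all.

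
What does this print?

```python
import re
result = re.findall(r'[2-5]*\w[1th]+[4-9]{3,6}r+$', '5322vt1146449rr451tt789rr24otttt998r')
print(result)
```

['24otttt998r']

`findall` yields the raw match text (1 of them) because the pattern has no groups.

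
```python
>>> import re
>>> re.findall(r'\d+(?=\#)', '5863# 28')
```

['5863']

Because the assertion is zero-width, the text it checks is not consumed and won't appear in the result.
Walking the string: at [0:4] → '5863'.
With no groups in the pattern, `findall` gives back each whole match — 1 here.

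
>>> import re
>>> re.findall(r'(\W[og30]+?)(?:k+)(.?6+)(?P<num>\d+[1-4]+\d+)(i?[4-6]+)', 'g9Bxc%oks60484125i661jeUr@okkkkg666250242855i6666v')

[('%o', 's6', '0484125', 'i66'), ('@o', 'g666', '250242855', 'i6666')]

This matches a non-word character, then one or more of one of [og30] (lazy) (captured); then one or more of a literal 'k' (non-capturing group); then optionally any character, then one or more of the literal '6' (captured); then one or more of a digit, then one or more of a character in [1-4], then one or more of a digit (captured as 'num'); then optionally a literal 'i', then one or more of a character in [4-6] (captured).
4 groups means each result is a tuple of 4 captured strings — 2 here.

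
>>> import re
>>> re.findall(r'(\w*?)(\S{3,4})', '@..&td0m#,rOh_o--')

[('', '@..&'), ('', 'td0m'), ('', '#,rO'), ('', 'h_o-')]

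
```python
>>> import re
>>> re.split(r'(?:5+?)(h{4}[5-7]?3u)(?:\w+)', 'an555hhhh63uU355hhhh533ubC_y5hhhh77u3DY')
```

['an', 'hhhh63u', '']

`re.split` interleaves the captured-group text with the surrounding fragments.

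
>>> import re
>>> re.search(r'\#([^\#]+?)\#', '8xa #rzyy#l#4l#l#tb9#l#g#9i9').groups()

`search` walks the string left to right and returns the first match it finds.
The match spans [4:10] → '#rzyy#'.
Captured: group 1 = 'rzyy'.

('rzyy',)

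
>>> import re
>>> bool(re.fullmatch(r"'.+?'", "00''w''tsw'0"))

False

`fullmatch` succeeds only if the pattern covers the string from start to end.
Here there's no way to consume every character, so the call returns None, and `bool(None)` is False.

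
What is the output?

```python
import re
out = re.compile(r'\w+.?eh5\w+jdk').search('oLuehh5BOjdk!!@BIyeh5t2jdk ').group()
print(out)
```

The pattern matches one or more of a word character, then optionally any character, then the literal 'eh5'; then one or more of a word character, then the literal 'jdk'.
The match spans [15:26] → 'BIyeh5t2jdk'.

BIyeh5t2jdk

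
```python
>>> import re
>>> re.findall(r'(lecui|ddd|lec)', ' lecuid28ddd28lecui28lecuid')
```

['lecui', 'ddd', 'lecui', 'lecui']

Alternation tries branches left to right and keeps the first one that lets the overall match succeed at that position.
One capturing group, so `findall` returns just the captured substring from each match — 4 in all.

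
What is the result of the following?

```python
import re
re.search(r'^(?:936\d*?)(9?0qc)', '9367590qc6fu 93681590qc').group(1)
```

This matches anchored at the start of the string; then the literal '936', then zero or more of a digit (lazy) (non-capturing group); then optionally the literal '9', then the literal '0qc' (captured).
A non-greedy quantifier consumes as few characters as it can — just enough that the remainder of the pattern still matches from where it stops; whatever follows it matches normally.
`re.search` scans for the first position where the pattern succeeds.
The match spans [0:9] → '9367590qc'.
Captured: group 1 = '90qc'.

'90qc'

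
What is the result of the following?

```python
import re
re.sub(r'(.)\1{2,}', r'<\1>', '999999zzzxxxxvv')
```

'<9><z><x>vv'

A backreference is literal: `\1` must see the identical characters the first group matched.
Matches: at [0:6] → '999999'; at [6:9] → 'zzz'; at [9:13] → 'xxxx'.
Each match is replaced using the text its own group 1 captured.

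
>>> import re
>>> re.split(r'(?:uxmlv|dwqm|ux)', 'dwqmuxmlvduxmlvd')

Alternation isn't longest-match — the leftmost alternative that fits at this position is chosen.
Matches to split on: at [0:4] → 'dwqm'; at [4:9] → 'uxmlv'; at [10:15] → 'uxmlv'.
The string is cut at each match, leaving 4 pieces.

['', '', 'd', 'd']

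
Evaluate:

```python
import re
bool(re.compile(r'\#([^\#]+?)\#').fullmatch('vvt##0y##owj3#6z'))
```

False

For `fullmatch`, every character of the input must be accounted for by the pattern.
Here the pattern can't cover the whole string, so the call returns None, and `bool(None)` is False.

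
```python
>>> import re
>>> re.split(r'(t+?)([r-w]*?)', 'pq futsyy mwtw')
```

The pattern matches one or more of a literal 't' (lazy) (captured); then zero or more of a character in [r-w] (lazy) (captured).
Matches to split on: at [5:6] → 't'; at [12:13] → 't'.
Because the pattern has a capturing group, `split` also inserts each captured text between the pieces.

['pq fu', 't', '', 'syy mw', 't', '', 'w']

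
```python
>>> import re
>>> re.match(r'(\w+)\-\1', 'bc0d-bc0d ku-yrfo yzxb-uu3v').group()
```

After group 1 captures some text, `\1` only succeeds where that same text appears again.
`match` is anchored at position 0; if the pattern doesn't fit there, it returns None.
The match spans [0:9] → 'bc0d-bc0d'.
Captured: group 1 = 'bc0d'.

'bc0d-bc0d'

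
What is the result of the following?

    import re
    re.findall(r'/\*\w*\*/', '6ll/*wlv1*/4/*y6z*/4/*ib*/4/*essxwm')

Walking the string: at [3:11] → '/*wlv1*/'; at [12:19] → '/*y6z*/'; at [20:26] → '/*ib*/'.
Since nothing is captured, `findall` lists the 3 matched substrings directly.

['/*wlv1*/', '/*y6z*/', '/*ib*/']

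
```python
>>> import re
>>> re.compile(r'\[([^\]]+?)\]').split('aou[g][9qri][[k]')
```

Matches to split on: at [3:6] → '[g]'; at [6:12] → '[9qri]'; at [12:16] → '[[k]'.
The group in the pattern means `split` returns the separators' captures alongside the pieces.

['aou', 'g', '', '9qri', '', '[k', '']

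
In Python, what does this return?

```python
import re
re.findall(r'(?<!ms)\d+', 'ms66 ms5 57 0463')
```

Because the assertion is negative and zero-width, positions next to the forbidden text are skipped.
Since nothing is captured, `findall` lists the 3 matched substrings directly.

['6', '57', '0463']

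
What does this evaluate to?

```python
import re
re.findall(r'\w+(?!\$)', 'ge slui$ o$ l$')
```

The negative lookahead/lookbehind blocks any match where the forbidden context is present.
Matches: at [0:2] → 'ge'; at [3:6] → 'slu'.
No capturing groups, so `findall` returns the 2 full match strings.

['ge', 'slu']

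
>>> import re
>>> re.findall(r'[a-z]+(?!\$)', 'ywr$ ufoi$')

`(?!…)`/`(?<!…)` only lets a position through if the neighbouring text does NOT match; no characters are consumed.
Walking the string: at [0:2] → 'yw'; at [5:8] → 'ufo'.
Since nothing is captured, `findall` lists the 2 matched substrings directly.

['yw', 'ufo']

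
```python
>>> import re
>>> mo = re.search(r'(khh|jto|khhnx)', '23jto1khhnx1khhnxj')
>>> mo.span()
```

(2, 5)

`re.search` tries every starting position until one works.
The match spans [2:5] → 'jto'.
Captured: group 1 = 'jto'.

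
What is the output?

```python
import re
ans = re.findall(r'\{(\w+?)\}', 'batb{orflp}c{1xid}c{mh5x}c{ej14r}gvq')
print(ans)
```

With a single group, `findall` returns only what that group captured — 4 items.

['orflp', '1xid', 'mh5x', 'ej14r']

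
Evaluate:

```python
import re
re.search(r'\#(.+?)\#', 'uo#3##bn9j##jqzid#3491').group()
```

'#3#'

The `?` after the quantifier makes it lazy — it takes as little as possible before letting the rest of the pattern try.
The match spans [2:5] → '#3#'.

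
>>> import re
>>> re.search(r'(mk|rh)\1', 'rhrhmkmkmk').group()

`\1` has to match the exact text group 1 already captured.
`search` walks the string left to right and returns the first match it finds.
The match spans [0:4] → 'rhrh'.
Captured: group 1 = 'rh'.

'rhrh'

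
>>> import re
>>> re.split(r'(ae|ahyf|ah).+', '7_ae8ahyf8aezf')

['7_', 'ae', '']

The group in the pattern means `split` returns the separators' captures alongside the pieces.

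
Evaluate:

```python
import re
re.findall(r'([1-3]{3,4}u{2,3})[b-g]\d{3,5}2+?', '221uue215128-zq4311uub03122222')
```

Pattern: 3 to 4 of a character in [1-3], then 2 to 3 of a literal 'u' (captured); then a character in [b-g], then 3 to 5 of a digit, then one or more of the literal '2' (lazy).
Matches: at [0:11] match '221uue21512', group 1 = '221uu'; at [16:28] match '311uub031222', group 1 = '311uu'.
`findall` collects group 1 from each match (2 total).

['221uu', '311uu']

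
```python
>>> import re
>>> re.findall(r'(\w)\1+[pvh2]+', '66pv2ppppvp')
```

A backreference is literal: `\1` must see the identical characters the first group matched.
Walking the string: at [0:11] match '66pv2ppppvp', group 1 = '6'.
Because there's exactly one group, `findall` drops the full match and keeps group 1 from the one hit.

['6']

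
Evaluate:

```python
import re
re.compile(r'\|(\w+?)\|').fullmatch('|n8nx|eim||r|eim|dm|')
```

None

`re.fullmatch` requires the pattern to consume the entire string.
Here the string isn't matched end-to-end, so the call returns None.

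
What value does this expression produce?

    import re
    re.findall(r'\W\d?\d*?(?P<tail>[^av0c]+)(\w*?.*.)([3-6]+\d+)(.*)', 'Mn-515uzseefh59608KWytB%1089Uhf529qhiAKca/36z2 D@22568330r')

[('15uzseefh596', '08KWytB%1089Uhf529qhiAKca/36z2 D@225683', '30', 'r')]

With the lazy modifier that quantifier settles for the fewest repetitions that let the rest of the pattern succeed (the atoms after it are unaffected and can still be greedy).
`findall` packs the 4 group values into a tuple for every match.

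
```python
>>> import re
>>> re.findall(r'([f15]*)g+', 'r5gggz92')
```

['5']

This matches zero or more of one of [f15] (captured); then one or more of a literal 'g'.
Scanning left to right: at [1:5] match '5ggg', group 1 = '5'.
`findall` collects group 1 from the one match (1 total).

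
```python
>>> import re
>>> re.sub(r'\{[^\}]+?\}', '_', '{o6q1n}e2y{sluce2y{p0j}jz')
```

'_e2y_jz'

Matches: at [0:7] → '{o6q1n}'; at [10:23] → '{sluce2y{p0j}'.
Each match is replaced by '_'.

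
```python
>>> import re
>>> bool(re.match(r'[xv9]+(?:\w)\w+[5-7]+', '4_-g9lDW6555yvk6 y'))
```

False

With `match`, the pattern is implicitly anchored at the beginning.
Here the pattern fails at index 0, so the call returns None, and `bool(None)` is False.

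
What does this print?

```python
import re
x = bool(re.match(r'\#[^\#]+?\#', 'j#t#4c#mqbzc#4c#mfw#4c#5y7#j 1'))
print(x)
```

With `match`, the pattern is implicitly anchored at the beginning.
Here the pattern fails at index 0, so the call returns None, and `bool(None)` is False.

False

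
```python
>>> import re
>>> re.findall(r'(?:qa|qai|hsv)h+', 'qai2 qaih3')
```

['qaih']

Scanning left to right: at [5:9] → 'qaih'.
Since nothing is captured, `findall` lists the 1 matched substring directly.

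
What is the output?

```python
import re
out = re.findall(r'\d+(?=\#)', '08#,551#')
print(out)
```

['08', '551']

Lookahead/lookbehind check context without consuming it, so the matched span excludes the asserted characters.
Walking the string: at [0:2] → '08'; at [4:7] → '551'.
Since nothing is captured, `findall` lists the 2 matched substrings directly.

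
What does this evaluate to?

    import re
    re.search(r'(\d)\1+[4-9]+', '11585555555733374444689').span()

(0, 12)

A backreference is literal: `\1` must see the identical characters the first group matched.
The match spans [0:12] → '115855555557'.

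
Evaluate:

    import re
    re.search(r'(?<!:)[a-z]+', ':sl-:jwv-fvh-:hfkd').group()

'l'

The negative lookahead/lookbehind blocks any match where the forbidden context is present.
The match spans [2:3] → 'l'.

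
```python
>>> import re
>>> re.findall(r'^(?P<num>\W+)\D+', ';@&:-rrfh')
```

This matches anchored at the start of the string; then one or more of a non-word character (captured as 'num'); then one or more of a non-digit.
`findall` collects group 1 from the one match (1 total).

[';@&:-']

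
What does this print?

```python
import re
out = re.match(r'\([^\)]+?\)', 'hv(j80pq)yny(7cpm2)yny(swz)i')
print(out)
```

None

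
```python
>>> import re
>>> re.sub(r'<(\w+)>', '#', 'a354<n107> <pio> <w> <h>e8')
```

`sub` substitutes '#' at each match site.

'a354# # # #e8'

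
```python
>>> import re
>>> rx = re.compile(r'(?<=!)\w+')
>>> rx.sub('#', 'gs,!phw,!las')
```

'gs,!#,!#'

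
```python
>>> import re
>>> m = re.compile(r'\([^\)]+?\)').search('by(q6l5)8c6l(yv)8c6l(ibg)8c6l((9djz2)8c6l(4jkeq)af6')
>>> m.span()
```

(2, 8)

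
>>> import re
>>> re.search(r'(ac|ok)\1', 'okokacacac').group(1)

'ok'

The match spans [0:4] → 'okok'.
Captured: group 1 = 'ok'.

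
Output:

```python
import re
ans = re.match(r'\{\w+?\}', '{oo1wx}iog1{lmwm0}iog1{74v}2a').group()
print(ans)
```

`match` is anchored at position 0; if the pattern doesn't fit there, it returns None.
The match spans [0:7] → '{oo1wx}'.

{oo1wx}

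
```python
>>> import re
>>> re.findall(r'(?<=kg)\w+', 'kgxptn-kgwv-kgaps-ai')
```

['xptn', 'wv', 'aps']

The positive lookaround only admits positions where the adjacent text matches; those characters stay outside the span.
With no groups in the pattern, `findall` gives back each whole match — 3 here.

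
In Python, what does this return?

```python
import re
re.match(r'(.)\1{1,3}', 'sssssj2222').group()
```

'ssss'

With `match`, the pattern is implicitly anchored at the beginning.
The match spans [0:4] → 'ssss'.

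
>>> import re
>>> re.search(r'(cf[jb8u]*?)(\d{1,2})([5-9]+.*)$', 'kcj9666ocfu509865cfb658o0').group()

This matches the literal 'cf', then zero or more of one of [jb8u] (lazy) (captured); then 1 to 2 of a digit (captured); then one or more of a character in [5-9], then zero or more of any character (captured); then anchored at the end.
`search` walks the string left to right and returns the first match it finds.
The match spans [8:25] → 'cfu509865cfb658o0'.
Captured: group 1 = 'cfu', group 2 = '50', group 3 = '9865cfb658o0'.

'cfu509865cfb658o0'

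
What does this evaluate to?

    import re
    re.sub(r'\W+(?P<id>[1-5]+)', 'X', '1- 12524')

'1X'

The pattern matches one or more of a non-word character; then one or more of a character in [1-5] (captured as 'id').
Matches: at [1:8] → '- 12524'.
`sub` substitutes 'X' at each match site.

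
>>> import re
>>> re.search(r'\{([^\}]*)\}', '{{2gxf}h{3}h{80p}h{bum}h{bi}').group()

'{{2gxf}'

The match spans [0:7] → '{{2gxf}'.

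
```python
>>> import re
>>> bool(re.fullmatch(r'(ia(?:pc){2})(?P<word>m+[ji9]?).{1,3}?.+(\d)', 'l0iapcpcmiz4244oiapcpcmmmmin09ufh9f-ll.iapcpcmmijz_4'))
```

False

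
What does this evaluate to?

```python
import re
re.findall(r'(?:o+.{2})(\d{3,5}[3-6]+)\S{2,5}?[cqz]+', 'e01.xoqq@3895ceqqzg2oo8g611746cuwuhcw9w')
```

Pattern: one or more of the literal 'o', then exactly 2 of any character (non-capturing group); then 3 to 5 of a digit, then one or more of a character in [3-6] (captured); then 2 to 5 of a non-whitespace character (lazy), then one or more of one of [cqz].
With a single group, `findall` returns only what that group captured — 1 item.

['611746']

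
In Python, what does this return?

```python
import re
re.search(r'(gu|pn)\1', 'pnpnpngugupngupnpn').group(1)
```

The match spans [0:4] → 'pnpn'.
Captured: group 1 = 'pn'.

'pn'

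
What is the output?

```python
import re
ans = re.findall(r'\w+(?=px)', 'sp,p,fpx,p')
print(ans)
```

['f']

Because the assertion is zero-width, the text it checks is not consumed and won't appear in the result.
Walking the string: at [5:6] → 'f'.
Since nothing is captured, `findall` lists the 1 matched substring directly.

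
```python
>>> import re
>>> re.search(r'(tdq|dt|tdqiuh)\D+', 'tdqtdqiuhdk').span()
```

(0, 11)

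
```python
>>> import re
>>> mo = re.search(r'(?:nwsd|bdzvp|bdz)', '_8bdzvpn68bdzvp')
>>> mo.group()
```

'bdzvp'

Branches in `(...|...)` are attempted left-to-right; the first branch that allows the whole pattern to succeed is taken.
The match spans [2:7] → 'bdzvp'.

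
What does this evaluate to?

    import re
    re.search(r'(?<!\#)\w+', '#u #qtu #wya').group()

The negative lookaround is zero-width — it rules out positions where the adjacent text would match, without consuming anything.
Unlike `match`, `search` isn't anchored — it looks for the pattern anywhere in the string.
The match spans [5:7] → 'tu'.

'tu'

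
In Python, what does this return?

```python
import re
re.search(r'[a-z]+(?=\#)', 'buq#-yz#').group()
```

'buq'

Because the assertion is zero-width, the text it checks is not consumed and won't appear in the result.
`re.search` scans for the first position where the pattern succeeds.
The match spans [0:3] → 'buq'.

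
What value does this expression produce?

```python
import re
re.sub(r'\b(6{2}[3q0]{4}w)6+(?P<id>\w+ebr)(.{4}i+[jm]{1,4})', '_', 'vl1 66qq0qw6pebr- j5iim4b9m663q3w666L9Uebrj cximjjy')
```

Each match is replaced by '_'.

'vl1 _4b9m663q3w666L9Uebrj cximjjy'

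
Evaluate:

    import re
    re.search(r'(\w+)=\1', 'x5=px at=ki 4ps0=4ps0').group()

'4ps0=4ps0'

`\1` is not a pattern — it's the concrete string captured by group 1, re-applied verbatim.
The match spans [12:21] → '4ps0=4ps0'.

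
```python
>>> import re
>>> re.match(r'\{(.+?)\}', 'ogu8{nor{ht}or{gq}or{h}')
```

None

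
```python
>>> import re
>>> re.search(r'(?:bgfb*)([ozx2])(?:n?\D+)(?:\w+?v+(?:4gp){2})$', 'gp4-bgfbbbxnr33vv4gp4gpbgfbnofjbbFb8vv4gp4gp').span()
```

(4, 44)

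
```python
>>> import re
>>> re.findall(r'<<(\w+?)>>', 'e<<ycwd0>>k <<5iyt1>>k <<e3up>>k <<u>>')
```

One capturing group, so `findall` returns just the captured substring from each match — 4 in all.

['ycwd0', '5iyt1', 'e3up', 'u']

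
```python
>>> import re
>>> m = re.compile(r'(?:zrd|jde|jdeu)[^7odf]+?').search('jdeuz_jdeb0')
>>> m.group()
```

'jdeu'

Alternation isn't longest-match — the leftmost alternative that fits at this position is chosen.
The match spans [0:4] → 'jdeu'.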